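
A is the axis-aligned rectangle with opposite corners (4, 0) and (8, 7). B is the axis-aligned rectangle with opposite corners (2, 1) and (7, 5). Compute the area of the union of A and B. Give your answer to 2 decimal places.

By inclusion–exclusion:
Individual areas: |A| = 28, |B| = 20.
|A∩B|: x∈[4,7], y∈[1,5] → 3·4 = 12.
|A ∪ B| = 48 − 12 = 36.00.

36.00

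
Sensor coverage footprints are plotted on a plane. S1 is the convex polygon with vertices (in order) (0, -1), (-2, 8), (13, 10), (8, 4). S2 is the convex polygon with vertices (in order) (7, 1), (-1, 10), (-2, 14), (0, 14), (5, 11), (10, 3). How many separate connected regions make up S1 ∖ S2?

S1 ∖ S2 splits into 2 disjoint pieces (area 36.9812, area 15.3011).

2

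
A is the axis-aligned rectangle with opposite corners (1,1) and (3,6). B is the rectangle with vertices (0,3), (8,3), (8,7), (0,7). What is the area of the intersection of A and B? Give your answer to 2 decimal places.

|A∩B|: x∈[1,3], y∈[3,6] → 2·3 = 6.

6.00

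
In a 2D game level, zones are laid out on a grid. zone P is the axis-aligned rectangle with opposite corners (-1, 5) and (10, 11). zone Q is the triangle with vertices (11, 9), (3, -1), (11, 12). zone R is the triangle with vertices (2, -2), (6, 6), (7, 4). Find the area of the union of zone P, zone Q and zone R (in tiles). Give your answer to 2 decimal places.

By inclusion–exclusion:
Individual areas: |zone P| = 66, |zone Q| = 12, |zone R| = 8.
|zone P∩zone Q| = 5.8644.
|zone P∩zone R| = 0.5.
|zone Q∩zone R| = 2.3367.
|zone P∩zone Q∩zone R| = 0.
|zone P ∪ zone Q ∪ zone R| = 86 − 8.7011 + 0 = 77.30.

77.30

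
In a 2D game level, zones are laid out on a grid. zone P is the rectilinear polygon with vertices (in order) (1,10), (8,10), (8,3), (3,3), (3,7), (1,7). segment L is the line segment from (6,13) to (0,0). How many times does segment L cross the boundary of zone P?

2

The segment meets the boundary at (3,6.5), (4.615,10).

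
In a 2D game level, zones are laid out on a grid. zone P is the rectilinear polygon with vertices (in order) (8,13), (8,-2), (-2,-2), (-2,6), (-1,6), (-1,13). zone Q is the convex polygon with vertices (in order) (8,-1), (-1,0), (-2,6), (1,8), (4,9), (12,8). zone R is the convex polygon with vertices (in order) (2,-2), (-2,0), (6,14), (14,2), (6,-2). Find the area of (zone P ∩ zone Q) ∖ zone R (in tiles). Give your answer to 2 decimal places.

13.14

|zone P ∩ zone Q| = 82.6667.
|(zone P ∩ zone Q) ∩ zone R| = 69.5285.
|(zone P ∩ zone Q) ∖ zone R| = 82.6667 − 69.5285 = 13.14.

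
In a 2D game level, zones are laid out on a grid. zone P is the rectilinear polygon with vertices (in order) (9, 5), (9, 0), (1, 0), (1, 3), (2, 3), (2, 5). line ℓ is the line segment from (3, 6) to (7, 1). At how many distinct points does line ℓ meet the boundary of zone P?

1

The segment meets the boundary at (3.8,5).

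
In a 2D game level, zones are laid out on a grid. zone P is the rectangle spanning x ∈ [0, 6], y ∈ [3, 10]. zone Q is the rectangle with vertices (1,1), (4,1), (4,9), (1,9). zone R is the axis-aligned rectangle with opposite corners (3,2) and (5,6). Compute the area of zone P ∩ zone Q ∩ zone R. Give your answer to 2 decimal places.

The intersection is the polygon with vertices (4,3), (3,3), (3,6), (4,6).
By the shoelace formula its area is 3.00.

3.00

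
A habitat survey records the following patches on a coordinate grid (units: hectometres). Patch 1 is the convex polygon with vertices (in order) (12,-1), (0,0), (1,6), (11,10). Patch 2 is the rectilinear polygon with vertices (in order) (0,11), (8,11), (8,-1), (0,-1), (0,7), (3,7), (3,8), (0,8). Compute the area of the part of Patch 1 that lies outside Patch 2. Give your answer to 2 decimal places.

|Patch 1| = 93.5, |Patch 1∩Patch 2| = 57.4667.
|Patch 1 ∖ Patch 2| = |Patch 1| − |Patch 1∩Patch 2| = 93.5 − 57.4667 = 36.03.

36.03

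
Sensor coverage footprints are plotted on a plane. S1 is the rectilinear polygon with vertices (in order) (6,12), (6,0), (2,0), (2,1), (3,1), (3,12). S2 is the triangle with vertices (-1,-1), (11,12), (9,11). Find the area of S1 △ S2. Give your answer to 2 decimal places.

40.15

|S1| = 37, |S2| = 7, |S1∩S2| = 1.925.
|S1 △ S2| = |S1| + |S2| − 2·|S1∩S2| = 37 + 7 − 3.85 = 40.15.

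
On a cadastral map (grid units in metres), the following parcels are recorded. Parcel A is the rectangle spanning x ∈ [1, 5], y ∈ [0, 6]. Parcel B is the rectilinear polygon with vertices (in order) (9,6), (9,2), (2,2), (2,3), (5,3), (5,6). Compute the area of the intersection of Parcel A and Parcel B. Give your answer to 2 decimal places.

3.00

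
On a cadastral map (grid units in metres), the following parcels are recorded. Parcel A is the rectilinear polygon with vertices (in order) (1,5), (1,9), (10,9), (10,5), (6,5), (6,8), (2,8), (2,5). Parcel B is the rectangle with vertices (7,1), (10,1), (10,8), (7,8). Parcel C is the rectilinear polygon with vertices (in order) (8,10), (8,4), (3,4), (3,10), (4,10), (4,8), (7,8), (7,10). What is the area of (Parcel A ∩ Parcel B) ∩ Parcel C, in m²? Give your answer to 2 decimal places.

3.00

The region (Parcel A ∩ Parcel B) ∩ Parcel C is the polygon with vertices (7,5), (7,8), (8,8), (8,5).
By the shoelace formula its area is 3.00.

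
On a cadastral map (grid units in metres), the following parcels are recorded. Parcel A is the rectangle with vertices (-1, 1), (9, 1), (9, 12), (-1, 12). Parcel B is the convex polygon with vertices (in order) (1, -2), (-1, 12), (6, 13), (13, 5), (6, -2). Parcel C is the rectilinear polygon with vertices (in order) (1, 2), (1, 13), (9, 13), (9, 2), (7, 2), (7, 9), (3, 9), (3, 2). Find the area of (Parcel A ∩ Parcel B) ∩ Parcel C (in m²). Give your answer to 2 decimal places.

|Parcel A ∩ Parcel B| = 98.7768.
|(Parcel A ∩ Parcel B) ∩ Parcel C| = 49.42.

49.42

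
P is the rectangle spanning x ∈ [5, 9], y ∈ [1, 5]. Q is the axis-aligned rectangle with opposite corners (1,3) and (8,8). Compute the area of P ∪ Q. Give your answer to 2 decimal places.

By inclusion–exclusion:
Individual areas: |P| = 16, |Q| = 35.
|P∩Q|: x∈[5,8], y∈[3,5] → 3·2 = 6.
|P ∪ Q| = 51 − 6 = 45.00.

45.00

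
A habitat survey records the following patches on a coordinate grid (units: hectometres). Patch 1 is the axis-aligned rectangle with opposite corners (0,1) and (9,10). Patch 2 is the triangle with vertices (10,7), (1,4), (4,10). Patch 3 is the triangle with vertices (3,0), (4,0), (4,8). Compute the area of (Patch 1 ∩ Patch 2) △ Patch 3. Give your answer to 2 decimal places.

24.91

|Patch 1 ∩ Patch 2| = 22.0833.
|(Patch 1 ∩ Patch 2) ∩ Patch 3| = 0.587.
|(Patch 1 ∩ Patch 2) △ Patch 3| = 22.0833 + 4 − 1.1739 = 24.91.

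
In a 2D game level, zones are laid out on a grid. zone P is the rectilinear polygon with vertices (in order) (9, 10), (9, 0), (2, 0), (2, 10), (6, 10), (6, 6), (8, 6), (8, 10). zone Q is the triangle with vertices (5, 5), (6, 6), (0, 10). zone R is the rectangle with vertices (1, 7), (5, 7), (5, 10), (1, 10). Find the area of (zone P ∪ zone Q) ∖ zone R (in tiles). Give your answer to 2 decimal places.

53.17

|zone P ∪ zone Q| = 62.6667.
|(zone P ∪ zone Q) ∩ zone R| = 9.5.
|(zone P ∪ zone Q) ∖ zone R| = 62.6667 − 9.5 = 53.17.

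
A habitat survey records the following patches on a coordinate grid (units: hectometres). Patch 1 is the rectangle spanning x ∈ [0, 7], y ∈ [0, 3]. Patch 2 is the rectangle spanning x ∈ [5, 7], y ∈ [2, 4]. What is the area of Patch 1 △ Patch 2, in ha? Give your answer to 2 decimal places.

|Patch 1∩Patch 2|: x∈[5,7], y∈[2,3] → 2·1 = 2.
|Patch 1 △ Patch 2| = |Patch 1| + |Patch 2| − 2·|Patch 1∩Patch 2| = 21 + 4 − 4 = 21.00.

21.00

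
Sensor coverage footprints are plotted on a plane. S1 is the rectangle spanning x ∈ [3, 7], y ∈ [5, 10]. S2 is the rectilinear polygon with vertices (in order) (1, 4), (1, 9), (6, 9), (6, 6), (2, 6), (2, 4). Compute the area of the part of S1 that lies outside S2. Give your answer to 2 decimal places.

11.00

|S1| = 20, |S1∩S2| = 9.
|S1 ∖ S2| = |S1| − |S1∩S2| = 20 − 9 = 11.00.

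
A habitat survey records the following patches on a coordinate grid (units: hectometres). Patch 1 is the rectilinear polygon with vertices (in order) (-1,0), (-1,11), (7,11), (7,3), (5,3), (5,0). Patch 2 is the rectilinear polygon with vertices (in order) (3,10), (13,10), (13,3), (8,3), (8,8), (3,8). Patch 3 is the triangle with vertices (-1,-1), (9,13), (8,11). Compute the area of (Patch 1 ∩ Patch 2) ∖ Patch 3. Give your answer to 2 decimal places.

7.33

|Patch 1 ∩ Patch 2| = 8.
|(Patch 1 ∩ Patch 2) ∩ Patch 3| = 0.6726.
|(Patch 1 ∩ Patch 2) ∖ Patch 3| = 8 − 0.6726 = 7.33.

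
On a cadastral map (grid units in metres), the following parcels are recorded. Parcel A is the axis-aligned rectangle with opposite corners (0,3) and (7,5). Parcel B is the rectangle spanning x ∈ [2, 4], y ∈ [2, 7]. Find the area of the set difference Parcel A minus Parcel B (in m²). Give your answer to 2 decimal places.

|Parcel A∩Parcel B|: x∈[2,4], y∈[3,5] → 2·2 = 4.
|Parcel A| = 14.
|Parcel A ∖ Parcel B| = |Parcel A| − |Parcel A∩Parcel B| = 14 − 4 = 10.00.

10.00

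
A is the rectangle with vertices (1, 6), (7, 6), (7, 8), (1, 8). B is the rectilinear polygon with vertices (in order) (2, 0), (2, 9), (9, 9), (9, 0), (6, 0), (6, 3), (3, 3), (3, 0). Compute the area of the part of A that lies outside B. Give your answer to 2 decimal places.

|A| = 12, |A∩B| = 10.
|A ∖ B| = |A| − |A∩B| = 12 − 10 = 2.00.

2.00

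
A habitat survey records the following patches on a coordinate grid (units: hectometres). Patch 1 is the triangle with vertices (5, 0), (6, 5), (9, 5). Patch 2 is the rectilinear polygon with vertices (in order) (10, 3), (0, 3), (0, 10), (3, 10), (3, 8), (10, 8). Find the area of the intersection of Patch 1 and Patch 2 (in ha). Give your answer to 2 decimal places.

4.80

The intersection is the polygon with vertices (6,5), (9,5), (7.4,3), (5.6,3).
By the shoelace formula its area is 4.80.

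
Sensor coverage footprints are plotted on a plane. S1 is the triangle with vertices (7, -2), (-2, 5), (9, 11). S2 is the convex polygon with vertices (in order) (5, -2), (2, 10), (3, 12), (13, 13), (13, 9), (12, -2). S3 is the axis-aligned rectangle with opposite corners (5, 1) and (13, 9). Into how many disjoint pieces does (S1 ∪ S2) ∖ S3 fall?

1

(S1 ∪ S2) ∖ S3 is a single connected region.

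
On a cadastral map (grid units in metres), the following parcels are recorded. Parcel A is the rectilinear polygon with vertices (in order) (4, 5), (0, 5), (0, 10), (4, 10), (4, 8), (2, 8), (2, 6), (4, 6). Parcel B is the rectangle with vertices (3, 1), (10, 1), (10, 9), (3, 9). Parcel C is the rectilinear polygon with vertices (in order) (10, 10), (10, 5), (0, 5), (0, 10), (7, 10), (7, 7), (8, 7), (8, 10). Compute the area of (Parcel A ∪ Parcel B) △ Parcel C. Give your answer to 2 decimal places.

|Parcel A ∪ Parcel B| = 70.
|(Parcel A ∪ Parcel B) ∩ Parcel C| = 40.
|(Parcel A ∪ Parcel B) △ Parcel C| = 70 + 47 − 80 = 37.00.

37.00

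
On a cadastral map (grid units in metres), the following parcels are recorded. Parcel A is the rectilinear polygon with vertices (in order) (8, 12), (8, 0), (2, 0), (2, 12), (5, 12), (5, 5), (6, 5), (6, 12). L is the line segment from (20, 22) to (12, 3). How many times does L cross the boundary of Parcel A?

The segment lies entirely outside Parcel A and never meets its boundary.

0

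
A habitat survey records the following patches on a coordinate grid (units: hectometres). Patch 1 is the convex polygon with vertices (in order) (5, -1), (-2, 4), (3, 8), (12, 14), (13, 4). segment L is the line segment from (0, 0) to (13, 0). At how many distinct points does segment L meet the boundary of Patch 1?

2

The segment meets the boundary at (6.6,0), (3.6,0).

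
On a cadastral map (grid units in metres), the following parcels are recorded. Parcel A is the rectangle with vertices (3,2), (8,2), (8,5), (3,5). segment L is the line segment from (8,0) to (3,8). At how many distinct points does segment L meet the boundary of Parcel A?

The segment meets the boundary at (4.875,5), (6.75,2).

2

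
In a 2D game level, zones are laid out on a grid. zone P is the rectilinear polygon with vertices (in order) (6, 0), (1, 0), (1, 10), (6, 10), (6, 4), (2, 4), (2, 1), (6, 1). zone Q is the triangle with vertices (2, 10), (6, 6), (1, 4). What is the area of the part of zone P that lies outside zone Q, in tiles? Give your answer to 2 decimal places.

|zone P| = 38, |zone P∩zone Q| = 14.
|zone P ∖ zone Q| = |zone P| − |zone P∩zone Q| = 38 − 14 = 24.00.

24.00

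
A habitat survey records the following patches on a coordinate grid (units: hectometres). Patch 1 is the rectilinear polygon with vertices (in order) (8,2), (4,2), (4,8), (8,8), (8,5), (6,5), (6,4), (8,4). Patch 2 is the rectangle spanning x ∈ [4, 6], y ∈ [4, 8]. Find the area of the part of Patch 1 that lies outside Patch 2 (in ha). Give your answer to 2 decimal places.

|Patch 1| = 22, |Patch 1∩Patch 2| = 8.
|Patch 1 ∖ Patch 2| = |Patch 1| − |Patch 1∩Patch 2| = 22 − 8 = 14.00.

14.00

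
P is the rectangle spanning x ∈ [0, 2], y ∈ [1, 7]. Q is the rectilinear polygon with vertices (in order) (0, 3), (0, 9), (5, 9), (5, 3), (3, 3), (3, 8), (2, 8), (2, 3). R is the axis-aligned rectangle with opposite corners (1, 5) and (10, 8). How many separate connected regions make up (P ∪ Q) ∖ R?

2

(P ∪ Q) ∖ R splits into 2 disjoint pieces (area 16, area 4).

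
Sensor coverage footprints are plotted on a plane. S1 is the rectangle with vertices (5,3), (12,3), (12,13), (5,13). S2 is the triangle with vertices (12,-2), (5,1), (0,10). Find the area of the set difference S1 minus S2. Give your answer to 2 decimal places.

68.00

|S1| = 70, |S1∩S2| = 2.
|S1 ∖ S2| = |S1| − |S1∩S2| = 70 − 2 = 68.00.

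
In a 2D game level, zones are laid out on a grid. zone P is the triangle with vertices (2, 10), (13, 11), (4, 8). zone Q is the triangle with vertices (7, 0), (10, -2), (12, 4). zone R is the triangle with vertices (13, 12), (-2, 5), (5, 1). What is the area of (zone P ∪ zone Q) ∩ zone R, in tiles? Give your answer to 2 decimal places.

The region (zone P ∪ zone Q) ∩ zone R is the polygon with vertices (12.221,10.929), (12.04,10.68), (5.5,8.5), (10.339,10.758).
By the shoelace formula its area is 2.33.

2.33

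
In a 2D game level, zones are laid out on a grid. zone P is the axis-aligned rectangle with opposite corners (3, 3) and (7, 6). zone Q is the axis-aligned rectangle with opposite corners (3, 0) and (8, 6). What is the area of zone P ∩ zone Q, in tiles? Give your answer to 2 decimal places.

|zone P∩zone Q|: x∈[3,7], y∈[3,6] → 4·3 = 12.

12.00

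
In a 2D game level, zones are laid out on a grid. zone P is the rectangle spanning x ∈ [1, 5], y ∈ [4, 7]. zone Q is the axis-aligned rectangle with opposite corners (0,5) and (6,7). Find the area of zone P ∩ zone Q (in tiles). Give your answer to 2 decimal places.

|zone P∩zone Q|: x∈[1,5], y∈[5,7] → 4·2 = 8.

8.00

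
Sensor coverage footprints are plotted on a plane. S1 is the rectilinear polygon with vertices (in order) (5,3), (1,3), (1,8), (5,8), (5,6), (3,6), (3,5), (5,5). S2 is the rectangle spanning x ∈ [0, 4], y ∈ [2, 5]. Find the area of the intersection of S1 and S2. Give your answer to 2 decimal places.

The intersection is the polygon with vertices (1,3), (1,5), (3,5), (4,5), (4,3).
By the shoelace formula its area is 6.00.

6.00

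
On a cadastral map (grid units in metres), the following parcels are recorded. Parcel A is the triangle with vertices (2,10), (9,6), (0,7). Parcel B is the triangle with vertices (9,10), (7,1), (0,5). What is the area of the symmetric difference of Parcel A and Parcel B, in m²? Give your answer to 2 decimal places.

40.51

|Parcel A| = 14.5, |Parcel B| = 35.5, |Parcel A∩Parcel B| = 4.7439.
|Parcel A △ Parcel B| = |Parcel A| + |Parcel B| − 2·|Parcel A∩Parcel B| = 14.5 + 35.5 − 9.4879 = 40.51.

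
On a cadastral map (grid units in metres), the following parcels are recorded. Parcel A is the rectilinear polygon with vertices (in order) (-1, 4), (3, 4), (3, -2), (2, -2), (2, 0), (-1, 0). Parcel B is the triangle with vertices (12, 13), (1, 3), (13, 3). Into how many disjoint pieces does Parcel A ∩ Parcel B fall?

1

Parcel A ∩ Parcel B is a single connected region.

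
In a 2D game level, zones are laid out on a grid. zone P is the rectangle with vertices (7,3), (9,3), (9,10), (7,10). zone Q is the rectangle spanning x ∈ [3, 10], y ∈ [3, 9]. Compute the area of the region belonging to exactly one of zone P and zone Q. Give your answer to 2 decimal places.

32.00

|zone P∩zone Q|: x∈[7,9], y∈[3,9] → 2·6 = 12.
|zone P △ zone Q| = |zone P| + |zone Q| − 2·|zone P∩zone Q| = 14 + 42 − 24 = 32.00.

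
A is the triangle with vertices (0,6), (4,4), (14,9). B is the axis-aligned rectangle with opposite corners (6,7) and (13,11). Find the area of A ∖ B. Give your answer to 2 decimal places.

|A| = 20, |A∩B| = 5.
|A ∖ B| = |A| − |A∩B| = 20 − 5 = 15.00.

15.00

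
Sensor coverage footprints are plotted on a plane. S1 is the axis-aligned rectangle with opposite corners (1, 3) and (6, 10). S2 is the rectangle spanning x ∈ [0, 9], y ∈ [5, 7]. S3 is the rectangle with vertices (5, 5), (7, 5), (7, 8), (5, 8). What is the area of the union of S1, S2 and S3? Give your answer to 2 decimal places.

44.00

By inclusion–exclusion:
Individual areas: |S1| = 35, |S2| = 18, |S3| = 6.
|S1∩S2|: x∈[1,6], y∈[5,7] → 5·2 = 10.
|S1∩S3|: x∈[5,6], y∈[5,8] → 1·3 = 3.
|S2∩S3|: x∈[5,7], y∈[5,7] → 2·2 = 4.
|S1∩S2∩S3| = 2.
|S1 ∪ S2 ∪ S3| = 59 − 17 + 2 = 44.00.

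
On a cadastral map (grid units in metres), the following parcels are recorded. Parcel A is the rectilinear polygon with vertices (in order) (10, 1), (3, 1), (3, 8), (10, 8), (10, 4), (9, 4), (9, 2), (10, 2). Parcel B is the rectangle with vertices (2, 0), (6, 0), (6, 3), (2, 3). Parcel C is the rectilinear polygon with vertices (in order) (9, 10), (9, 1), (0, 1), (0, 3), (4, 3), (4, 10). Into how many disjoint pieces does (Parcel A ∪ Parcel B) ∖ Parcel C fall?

(Parcel A ∪ Parcel B) ∖ Parcel C splits into 4 disjoint pieces (area 4, area 5, area 4, area 1).

4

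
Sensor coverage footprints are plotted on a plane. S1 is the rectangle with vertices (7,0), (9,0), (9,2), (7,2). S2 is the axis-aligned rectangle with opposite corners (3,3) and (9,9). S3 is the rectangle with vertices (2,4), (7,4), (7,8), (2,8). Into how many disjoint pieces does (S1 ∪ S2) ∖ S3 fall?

(S1 ∪ S2) ∖ S3 splits into 2 disjoint pieces (area 4, area 20).

2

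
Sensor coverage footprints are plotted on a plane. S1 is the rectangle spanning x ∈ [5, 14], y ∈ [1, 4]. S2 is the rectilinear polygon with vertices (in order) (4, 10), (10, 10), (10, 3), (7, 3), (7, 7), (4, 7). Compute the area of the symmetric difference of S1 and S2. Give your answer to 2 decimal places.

|S1| = 27, |S2| = 30, |S1∩S2| = 3.
|S1 △ S2| = |S1| + |S2| − 2·|S1∩S2| = 27 + 30 − 6 = 51.00.

51.00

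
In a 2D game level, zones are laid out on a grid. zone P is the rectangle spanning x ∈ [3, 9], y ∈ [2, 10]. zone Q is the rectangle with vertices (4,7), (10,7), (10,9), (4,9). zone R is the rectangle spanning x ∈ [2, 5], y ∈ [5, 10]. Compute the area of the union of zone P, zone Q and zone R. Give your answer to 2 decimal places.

By inclusion–exclusion:
Individual areas: |zone P| = 48, |zone Q| = 12, |zone R| = 15.
|zone P∩zone Q|: x∈[4,9], y∈[7,9] → 5·2 = 10.
|zone P∩zone R|: x∈[3,5], y∈[5,10] → 2·5 = 10.
|zone Q∩zone R|: x∈[4,5], y∈[7,9] → 1·2 = 2.
|zone P∩zone Q∩zone R| = 2.
|zone P ∪ zone Q ∪ zone R| = 75 − 22 + 2 = 55.00.

55.00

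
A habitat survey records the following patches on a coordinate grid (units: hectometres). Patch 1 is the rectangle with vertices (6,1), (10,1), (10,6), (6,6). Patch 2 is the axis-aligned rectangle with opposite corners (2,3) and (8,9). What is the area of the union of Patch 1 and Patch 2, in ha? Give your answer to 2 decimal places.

50.00

By inclusion–exclusion:
Individual areas: |Patch 1| = 20, |Patch 2| = 36.
|Patch 1∩Patch 2|: x∈[6,8], y∈[3,6] → 2·3 = 6.
|Patch 1 ∪ Patch 2| = 56 − 6 = 50.00.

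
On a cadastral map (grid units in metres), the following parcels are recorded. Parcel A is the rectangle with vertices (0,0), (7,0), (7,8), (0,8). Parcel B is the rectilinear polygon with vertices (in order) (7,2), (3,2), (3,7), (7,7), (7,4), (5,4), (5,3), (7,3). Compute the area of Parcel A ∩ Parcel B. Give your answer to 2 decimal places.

The intersection is the polygon with vertices (7,2), (3,2), (3,7), (7,7), (7,4), (5,4), (5,3), (7,3).
By the shoelace formula its area is 18.00.

18.00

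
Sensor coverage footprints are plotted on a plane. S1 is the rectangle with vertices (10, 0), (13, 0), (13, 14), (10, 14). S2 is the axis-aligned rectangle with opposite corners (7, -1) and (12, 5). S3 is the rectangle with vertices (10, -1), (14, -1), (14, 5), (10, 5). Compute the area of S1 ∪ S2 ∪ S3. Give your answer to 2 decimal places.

By inclusion–exclusion:
Individual areas: |S1| = 42, |S2| = 30, |S3| = 24.
|S1∩S2|: x∈[10,12], y∈[0,5] → 2·5 = 10.
|S1∩S3|: x∈[10,13], y∈[0,5] → 3·5 = 15.
|S2∩S3|: x∈[10,12], y∈[-1,5] → 2·6 = 12.
|S1∩S2∩S3| = 10.
|S1 ∪ S2 ∪ S3| = 96 − 37 + 10 = 69.00.

69.00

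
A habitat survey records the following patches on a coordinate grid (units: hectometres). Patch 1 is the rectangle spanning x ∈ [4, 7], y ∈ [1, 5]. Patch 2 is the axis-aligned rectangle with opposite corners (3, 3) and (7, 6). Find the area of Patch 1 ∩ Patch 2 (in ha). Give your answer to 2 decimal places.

6.00

|Patch 1∩Patch 2|: x∈[4,7], y∈[3,5] → 3·2 = 6.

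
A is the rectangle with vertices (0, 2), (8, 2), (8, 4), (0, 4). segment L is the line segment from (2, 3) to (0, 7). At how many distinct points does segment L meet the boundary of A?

The segment meets the boundary at (1.5,4).

1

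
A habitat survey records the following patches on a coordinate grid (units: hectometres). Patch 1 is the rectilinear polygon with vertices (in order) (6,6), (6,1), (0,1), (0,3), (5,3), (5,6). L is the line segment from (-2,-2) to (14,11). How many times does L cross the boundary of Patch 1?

4

The segment meets the boundary at (6,4.5), (4.154,3), (1.692,1), (5,3.688).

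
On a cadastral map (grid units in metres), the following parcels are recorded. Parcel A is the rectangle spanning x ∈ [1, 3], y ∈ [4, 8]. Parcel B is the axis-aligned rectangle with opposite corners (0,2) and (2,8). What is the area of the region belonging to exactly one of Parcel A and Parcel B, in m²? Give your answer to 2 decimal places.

12.00

|Parcel A∩Parcel B|: x∈[1,2], y∈[4,8] → 1·4 = 4.
|Parcel A △ Parcel B| = |Parcel A| + |Parcel B| − 2·|Parcel A∩Parcel B| = 8 + 12 − 8 = 12.00.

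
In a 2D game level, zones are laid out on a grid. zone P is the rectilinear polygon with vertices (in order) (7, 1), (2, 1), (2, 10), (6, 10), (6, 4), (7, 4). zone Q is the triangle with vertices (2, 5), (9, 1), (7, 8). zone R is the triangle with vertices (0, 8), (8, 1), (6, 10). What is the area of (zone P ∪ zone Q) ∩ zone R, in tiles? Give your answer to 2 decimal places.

The region (zone P ∪ zone Q) ∩ zone R is the polygon with vertices (2,8.667), (6,10), (6,7.4), (6.51,7.706), (7.854,1.655), (7,2.143), (7,1.875), (2,6.25).
By the shoelace formula its area is 25.54.

25.54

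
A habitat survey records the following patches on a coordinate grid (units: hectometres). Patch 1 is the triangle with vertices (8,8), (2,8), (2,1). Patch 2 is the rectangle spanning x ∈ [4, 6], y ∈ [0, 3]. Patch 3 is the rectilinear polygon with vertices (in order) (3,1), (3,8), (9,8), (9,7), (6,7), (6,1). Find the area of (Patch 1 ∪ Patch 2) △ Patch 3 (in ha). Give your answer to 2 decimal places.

15.36

|Patch 1 ∪ Patch 2| = 27.
|(Patch 1 ∪ Patch 2) ∩ Patch 3| = 17.8214.
|(Patch 1 ∪ Patch 2) △ Patch 3| = 27 + 24 − 35.6429 = 15.36.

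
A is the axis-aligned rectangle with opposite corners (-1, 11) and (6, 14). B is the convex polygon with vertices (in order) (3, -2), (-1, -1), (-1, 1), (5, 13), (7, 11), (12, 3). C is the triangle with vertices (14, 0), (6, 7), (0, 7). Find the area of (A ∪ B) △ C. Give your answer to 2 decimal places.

105.80

|A ∪ B| = 121.
|(A ∪ B) ∩ C| = 18.1014.
|(A ∪ B) △ C| = 121 + 21 − 36.2028 = 105.80.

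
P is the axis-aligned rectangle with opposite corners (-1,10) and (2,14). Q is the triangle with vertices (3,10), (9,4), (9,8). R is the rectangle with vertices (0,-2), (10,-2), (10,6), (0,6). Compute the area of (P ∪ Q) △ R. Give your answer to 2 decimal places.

|P ∪ Q| = 24.
|(P ∪ Q) ∩ R| = 2.
|(P ∪ Q) △ R| = 24 + 80 − 4 = 100.00.

100.00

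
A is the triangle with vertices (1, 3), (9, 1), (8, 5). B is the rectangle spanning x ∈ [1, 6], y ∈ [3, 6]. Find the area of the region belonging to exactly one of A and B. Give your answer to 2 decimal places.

22.86

|A| = 15, |B| = 15, |A∩B| = 3.5714.
|A △ B| = |A| + |B| − 2·|A∩B| = 15 + 15 − 7.1429 = 22.86.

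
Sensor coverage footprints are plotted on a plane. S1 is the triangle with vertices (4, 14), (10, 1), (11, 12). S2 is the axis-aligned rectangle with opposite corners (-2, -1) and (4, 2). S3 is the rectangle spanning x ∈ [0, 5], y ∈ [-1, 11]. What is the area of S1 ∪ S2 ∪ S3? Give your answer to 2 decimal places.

By inclusion–exclusion:
Individual areas: |S1| = 39.5, |S2| = 18, |S3| = 60.
|S1∩S2| = 0.
|S1∩S3| = 0.
|S2∩S3|: x∈[0,4], y∈[-1,2] → 4·3 = 12.
|S1∩S2∩S3| = 0.
|S1 ∪ S2 ∪ S3| = 117.5 − 12 + 0 = 105.50.

105.50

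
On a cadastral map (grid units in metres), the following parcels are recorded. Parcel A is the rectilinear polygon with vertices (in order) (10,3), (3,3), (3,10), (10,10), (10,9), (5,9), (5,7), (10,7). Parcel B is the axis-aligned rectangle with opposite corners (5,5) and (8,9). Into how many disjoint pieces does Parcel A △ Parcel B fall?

Parcel A △ Parcel B is a single connected region.

1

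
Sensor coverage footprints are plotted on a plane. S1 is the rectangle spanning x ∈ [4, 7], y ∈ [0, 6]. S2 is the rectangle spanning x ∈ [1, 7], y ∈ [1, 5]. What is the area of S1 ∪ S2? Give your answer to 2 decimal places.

30.00

By inclusion–exclusion:
Individual areas: |S1| = 18, |S2| = 24.
|S1∩S2|: x∈[4,7], y∈[1,5] → 3·4 = 12.
|S1 ∪ S2| = 42 − 12 = 30.00.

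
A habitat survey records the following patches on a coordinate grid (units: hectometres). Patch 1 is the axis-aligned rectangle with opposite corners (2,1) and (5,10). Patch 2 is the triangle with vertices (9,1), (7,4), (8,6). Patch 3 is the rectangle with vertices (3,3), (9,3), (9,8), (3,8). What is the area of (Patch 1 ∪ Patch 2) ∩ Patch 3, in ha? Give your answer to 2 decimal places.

12.57

|Patch 1 ∪ Patch 2| = 30.5.
|(Patch 1 ∪ Patch 2) ∩ Patch 3| = 12.57.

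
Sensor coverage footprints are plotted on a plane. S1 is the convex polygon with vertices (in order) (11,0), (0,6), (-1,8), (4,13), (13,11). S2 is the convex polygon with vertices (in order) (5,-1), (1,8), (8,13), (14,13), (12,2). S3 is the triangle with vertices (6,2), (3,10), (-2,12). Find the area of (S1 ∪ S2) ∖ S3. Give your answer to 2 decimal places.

125.70

|S1 ∪ S2| = 139.3285.
|(S1 ∪ S2) ∩ S3| = 13.627.
|(S1 ∪ S2) ∖ S3| = 139.3285 − 13.627 = 125.70.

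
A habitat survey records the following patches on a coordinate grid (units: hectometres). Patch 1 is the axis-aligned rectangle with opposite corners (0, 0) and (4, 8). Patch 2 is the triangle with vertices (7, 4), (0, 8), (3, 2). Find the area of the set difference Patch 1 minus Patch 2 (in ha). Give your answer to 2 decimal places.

21.82

|Patch 1| = 32, |Patch 1∩Patch 2| = 10.1786.
|Patch 1 ∖ Patch 2| = |Patch 1| − |Patch 1∩Patch 2| = 32 − 10.1786 = 21.82.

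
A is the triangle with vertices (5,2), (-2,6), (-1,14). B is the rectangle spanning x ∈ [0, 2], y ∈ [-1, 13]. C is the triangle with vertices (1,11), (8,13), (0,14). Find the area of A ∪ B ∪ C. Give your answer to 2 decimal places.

By inclusion–exclusion:
Individual areas: |A| = 30, |B| = 28, |C| = 11.5.
|A∩B| = 11.4286.
|A∩C| = 0.
|B∩C| = 2.5238.
|A∩B∩C| = 0.
|A ∪ B ∪ C| = 69.5 − 13.9524 + 0 = 55.55.

55.55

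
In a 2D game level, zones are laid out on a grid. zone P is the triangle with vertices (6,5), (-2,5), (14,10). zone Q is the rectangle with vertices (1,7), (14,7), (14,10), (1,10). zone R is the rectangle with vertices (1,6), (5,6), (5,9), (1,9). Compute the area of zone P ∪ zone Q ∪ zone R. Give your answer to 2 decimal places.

53.60

By inclusion–exclusion:
Individual areas: |zone P| = 20, |zone Q| = 39, |zone R| = 12.
|zone P∩zone Q| = 7.2.
|zone P∩zone R| = 2.2563.
|zone Q∩zone R|: x∈[1,5], y∈[7,9] → 4·2 = 8.
|zone P∩zone Q∩zone R| = 0.0562.
|zone P ∪ zone Q ∪ zone R| = 71 − 17.4562 + 0.0562 = 53.60.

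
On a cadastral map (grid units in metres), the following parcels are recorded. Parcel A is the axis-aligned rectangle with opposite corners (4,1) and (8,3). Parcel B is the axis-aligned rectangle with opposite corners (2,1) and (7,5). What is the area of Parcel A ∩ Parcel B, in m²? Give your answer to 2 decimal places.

6.00

|Parcel A∩Parcel B|: x∈[4,7], y∈[1,3] → 3·2 = 6.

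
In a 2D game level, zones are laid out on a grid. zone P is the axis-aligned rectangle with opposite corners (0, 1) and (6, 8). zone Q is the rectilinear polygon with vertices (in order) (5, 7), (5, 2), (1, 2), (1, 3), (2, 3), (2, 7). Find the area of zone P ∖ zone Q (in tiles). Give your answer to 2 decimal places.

|zone P| = 42, |zone P∩zone Q| = 16.
|zone P ∖ zone Q| = |zone P| − |zone P∩zone Q| = 42 − 16 = 26.00.

26.00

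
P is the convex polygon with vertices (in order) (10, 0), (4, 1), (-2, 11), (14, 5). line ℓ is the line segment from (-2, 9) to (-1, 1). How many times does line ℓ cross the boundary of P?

The segment lies entirely outside P and never meets its boundary.

0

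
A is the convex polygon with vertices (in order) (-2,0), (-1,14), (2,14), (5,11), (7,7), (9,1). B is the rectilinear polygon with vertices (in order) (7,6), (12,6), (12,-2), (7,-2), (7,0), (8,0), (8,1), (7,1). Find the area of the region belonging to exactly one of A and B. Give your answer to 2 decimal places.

|A| = 107, |B| = 39, |A∩B| = 5.8788.
|A △ B| = |A| + |B| − 2·|A∩B| = 107 + 39 − 11.7576 = 134.24.

134.24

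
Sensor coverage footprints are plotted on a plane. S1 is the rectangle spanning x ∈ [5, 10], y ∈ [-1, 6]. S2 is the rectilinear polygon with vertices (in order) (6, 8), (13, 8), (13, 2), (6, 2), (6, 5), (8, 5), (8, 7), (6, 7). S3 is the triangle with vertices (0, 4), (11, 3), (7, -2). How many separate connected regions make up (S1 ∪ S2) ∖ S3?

(S1 ∪ S2) ∖ S3 splits into 3 disjoint pieces (area 3.025, area 0.2976, area 36.7636).

3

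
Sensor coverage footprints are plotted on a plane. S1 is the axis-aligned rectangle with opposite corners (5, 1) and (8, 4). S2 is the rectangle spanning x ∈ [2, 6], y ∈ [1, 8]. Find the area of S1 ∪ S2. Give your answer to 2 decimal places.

By inclusion–exclusion:
Individual areas: |S1| = 9, |S2| = 28.
|S1∩S2|: x∈[5,6], y∈[1,4] → 1·3 = 3.
|S1 ∪ S2| = 37 − 3 = 34.00.

34.00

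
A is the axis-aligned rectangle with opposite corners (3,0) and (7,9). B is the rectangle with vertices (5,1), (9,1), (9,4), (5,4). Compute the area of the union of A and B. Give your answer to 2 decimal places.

42.00

By inclusion–exclusion:
Individual areas: |A| = 36, |B| = 12.
|A∩B|: x∈[5,7], y∈[1,4] → 2·3 = 6.
|A ∪ B| = 48 − 6 = 42.00.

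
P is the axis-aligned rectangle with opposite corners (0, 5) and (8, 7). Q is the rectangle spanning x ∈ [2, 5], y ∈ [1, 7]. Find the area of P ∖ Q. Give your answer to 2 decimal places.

|P∩Q|: x∈[2,5], y∈[5,7] → 3·2 = 6.
|P| = 16.
|P ∖ Q| = |P| − |P∩Q| = 16 − 6 = 10.00.

10.00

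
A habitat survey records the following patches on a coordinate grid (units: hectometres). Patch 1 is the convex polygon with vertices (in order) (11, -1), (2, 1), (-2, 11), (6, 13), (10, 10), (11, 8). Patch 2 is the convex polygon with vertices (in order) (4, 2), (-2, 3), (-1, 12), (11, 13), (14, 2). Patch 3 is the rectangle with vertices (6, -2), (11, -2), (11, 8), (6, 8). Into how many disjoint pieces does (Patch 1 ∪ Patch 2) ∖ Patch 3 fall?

(Patch 1 ∪ Patch 2) ∖ Patch 3 is a single connected region.

1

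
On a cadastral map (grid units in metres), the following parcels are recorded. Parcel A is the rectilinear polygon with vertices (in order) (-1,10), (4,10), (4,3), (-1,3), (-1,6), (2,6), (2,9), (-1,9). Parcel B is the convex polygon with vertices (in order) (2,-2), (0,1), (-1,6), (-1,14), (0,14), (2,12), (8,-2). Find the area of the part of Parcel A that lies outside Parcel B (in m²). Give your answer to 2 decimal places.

|Parcel A| = 26, |Parcel A∩Parcel B| = 23.5762.
|Parcel A ∖ Parcel B| = |Parcel A| − |Parcel A∩Parcel B| = 26 − 23.5762 = 2.42.

2.42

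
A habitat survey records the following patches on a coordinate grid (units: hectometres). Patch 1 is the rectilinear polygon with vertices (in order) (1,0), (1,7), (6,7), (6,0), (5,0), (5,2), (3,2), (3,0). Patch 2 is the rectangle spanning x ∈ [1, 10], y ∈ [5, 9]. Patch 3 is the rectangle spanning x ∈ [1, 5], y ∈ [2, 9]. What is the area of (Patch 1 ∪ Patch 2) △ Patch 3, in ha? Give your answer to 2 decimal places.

29.00

|Patch 1 ∪ Patch 2| = 57.
|(Patch 1 ∪ Patch 2) ∩ Patch 3| = 28.
|(Patch 1 ∪ Patch 2) △ Patch 3| = 57 + 28 − 56 = 29.00.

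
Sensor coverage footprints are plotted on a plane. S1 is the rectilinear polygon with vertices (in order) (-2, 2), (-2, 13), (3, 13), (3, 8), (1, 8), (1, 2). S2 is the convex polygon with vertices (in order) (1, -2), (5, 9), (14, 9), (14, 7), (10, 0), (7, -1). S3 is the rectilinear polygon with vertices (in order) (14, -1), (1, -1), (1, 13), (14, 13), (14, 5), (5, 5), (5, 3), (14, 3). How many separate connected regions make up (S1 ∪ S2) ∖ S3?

3

(S1 ∪ S2) ∖ S3 splits into 3 disjoint pieces (area 33, area 14.5714, area 2.8182).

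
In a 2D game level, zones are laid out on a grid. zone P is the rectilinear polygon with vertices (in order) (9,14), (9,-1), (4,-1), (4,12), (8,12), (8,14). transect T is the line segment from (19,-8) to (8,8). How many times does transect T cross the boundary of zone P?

1

The segment meets the boundary at (9,6.545).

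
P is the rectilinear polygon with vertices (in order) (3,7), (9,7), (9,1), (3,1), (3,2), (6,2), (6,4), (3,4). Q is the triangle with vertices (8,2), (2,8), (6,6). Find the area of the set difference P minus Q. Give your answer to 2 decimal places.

24.50

|P| = 30, |P∩Q| = 5.5.
|P ∖ Q| = |P| − |P∩Q| = 30 − 5.5 = 24.50.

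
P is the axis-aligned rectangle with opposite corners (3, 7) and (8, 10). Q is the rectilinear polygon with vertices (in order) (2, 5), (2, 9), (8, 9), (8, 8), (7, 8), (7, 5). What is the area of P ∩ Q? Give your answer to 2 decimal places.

9.00

The intersection is the polygon with vertices (8,8), (7,8), (7,7), (3,7), (3,9), (8,9).
By the shoelace formula its area is 9.00.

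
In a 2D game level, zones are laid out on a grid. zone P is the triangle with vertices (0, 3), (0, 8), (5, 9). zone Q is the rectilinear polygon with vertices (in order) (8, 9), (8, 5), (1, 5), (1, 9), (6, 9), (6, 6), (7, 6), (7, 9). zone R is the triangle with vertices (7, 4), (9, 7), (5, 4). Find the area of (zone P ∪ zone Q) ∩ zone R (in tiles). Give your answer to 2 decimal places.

0.96

The region (zone P ∪ zone Q) ∩ zone R is the polygon with vertices (8,5.5), (7.667,5), (6.333,5), (8,6.25).
By the shoelace formula its area is 0.96.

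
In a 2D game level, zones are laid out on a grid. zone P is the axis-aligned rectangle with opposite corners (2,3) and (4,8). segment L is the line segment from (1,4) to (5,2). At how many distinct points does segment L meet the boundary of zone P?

2

The segment meets the boundary at (3,3), (2,3.5).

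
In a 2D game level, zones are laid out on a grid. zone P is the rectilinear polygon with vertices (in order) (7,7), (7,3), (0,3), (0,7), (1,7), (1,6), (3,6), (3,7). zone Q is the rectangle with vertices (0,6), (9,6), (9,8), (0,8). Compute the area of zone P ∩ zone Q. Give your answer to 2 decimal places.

5.00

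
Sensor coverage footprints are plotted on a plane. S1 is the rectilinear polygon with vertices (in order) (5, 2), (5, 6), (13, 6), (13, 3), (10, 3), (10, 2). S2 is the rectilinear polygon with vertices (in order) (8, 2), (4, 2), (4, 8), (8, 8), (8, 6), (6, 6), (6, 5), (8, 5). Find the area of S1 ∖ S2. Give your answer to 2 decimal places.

19.00

|S1| = 29, |S1∩S2| = 10.
|S1 ∖ S2| = |S1| − |S1∩S2| = 29 − 10 = 19.00.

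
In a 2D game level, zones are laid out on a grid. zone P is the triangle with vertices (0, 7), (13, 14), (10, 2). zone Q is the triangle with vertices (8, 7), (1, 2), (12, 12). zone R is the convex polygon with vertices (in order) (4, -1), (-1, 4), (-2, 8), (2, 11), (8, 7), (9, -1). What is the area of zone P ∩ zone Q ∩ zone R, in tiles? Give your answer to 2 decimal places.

The intersection is the polygon with vertices (7.135,7.577), (8,7), (4.706,4.647), (4.194,4.903).
By the shoelace formula its area is 3.03.

3.03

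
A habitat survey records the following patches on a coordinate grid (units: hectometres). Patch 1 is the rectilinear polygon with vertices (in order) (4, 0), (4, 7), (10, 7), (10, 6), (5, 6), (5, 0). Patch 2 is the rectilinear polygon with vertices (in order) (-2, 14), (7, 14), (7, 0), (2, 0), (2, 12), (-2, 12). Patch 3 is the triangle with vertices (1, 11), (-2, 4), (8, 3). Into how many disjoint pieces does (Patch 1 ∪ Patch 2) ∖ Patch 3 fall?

(Patch 1 ∪ Patch 2) ∖ Patch 3 splits into 2 disjoint pieces (area 46, area 16.75).

2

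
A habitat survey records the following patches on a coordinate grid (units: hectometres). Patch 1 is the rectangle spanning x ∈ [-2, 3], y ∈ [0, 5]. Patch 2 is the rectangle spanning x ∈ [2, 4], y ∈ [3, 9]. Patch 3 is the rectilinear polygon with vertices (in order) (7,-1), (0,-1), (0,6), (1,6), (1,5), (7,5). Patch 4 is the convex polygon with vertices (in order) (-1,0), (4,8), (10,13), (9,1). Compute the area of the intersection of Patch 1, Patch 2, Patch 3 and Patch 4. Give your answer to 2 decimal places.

The intersection is the polygon with vertices (2,3), (2,4.8), (2.125,5), (3,5), (3,3).
By the shoelace formula its area is 1.99.

1.99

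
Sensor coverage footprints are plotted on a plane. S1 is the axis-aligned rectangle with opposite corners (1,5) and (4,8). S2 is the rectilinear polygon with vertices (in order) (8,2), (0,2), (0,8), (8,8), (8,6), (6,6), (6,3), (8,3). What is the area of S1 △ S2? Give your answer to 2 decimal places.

33.00

|S1| = 9, |S2| = 42, |S1∩S2| = 9.
|S1 △ S2| = |S1| + |S2| − 2·|S1∩S2| = 9 + 42 − 18 = 33.00.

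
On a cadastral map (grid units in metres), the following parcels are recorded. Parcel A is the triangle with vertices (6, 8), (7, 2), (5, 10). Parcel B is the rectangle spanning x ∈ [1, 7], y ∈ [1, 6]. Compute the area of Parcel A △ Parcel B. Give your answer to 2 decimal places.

|Parcel A| = 2, |Parcel B| = 30, |Parcel A∩Parcel B| = 0.6667.
|Parcel A △ Parcel B| = |Parcel A| + |Parcel B| − 2·|Parcel A∩Parcel B| = 2 + 30 − 1.3333 = 30.67.

30.67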